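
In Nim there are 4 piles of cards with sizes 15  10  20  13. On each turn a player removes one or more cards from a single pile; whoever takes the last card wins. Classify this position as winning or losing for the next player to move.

In binary:
  01111  (15)
  01010  (10)
  10100  (20)
  01101  (13)
  -----
  11100  (28)
The nim-sum is 28 ≠ 0, so this is an N-position: the player to move can win.

Winning position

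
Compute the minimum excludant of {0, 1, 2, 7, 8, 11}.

The values 0, 1, 2 are all present; 3 is the first non-negative integer missing from the set.

3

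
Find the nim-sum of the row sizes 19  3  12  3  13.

18

In binary:
  10011  (19)
  00011  (3)
  01100  (12)
  00011  (3)
  01101  (13)
  -----
  10010  (18)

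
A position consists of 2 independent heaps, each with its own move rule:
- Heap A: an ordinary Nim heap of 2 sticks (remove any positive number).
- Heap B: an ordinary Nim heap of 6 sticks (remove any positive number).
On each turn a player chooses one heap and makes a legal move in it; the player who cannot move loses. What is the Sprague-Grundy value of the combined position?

Heap A is a plain Nim heap of size 2, so its Grundy value is 2.
Heap B is a plain Nim heap of size 6, so its Grundy value is 6.
The value of a disjunctive sum is the nim-sum of the parts.
Combined value = 2 ⊕ 6 = 4.

4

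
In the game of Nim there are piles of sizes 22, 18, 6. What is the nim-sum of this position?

2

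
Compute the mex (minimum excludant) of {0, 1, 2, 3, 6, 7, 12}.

The values 0, 1, 2, 3 are all present; 4 is the first non-negative integer missing from the set.

4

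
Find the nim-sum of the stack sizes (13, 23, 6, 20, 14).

6

Nim-sum: 13 XOR 23 XOR 6 XOR 20 XOR 14 = 6.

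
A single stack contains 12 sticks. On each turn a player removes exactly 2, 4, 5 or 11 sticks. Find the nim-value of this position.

2

Build the Grundy sequence with g(k) = mex{g(k−s) : s ∈ {2, 4, 5, 11}, s ≤ k}:
g(0) = mex{} = 0
g(1) = mex{} = 0
g(2) = mex{0} = 1
g(3) = mex{0} = 1
g(4) = mex{0,1} = 2
g(5) = mex{0,1} = 2
g(6) = mex{0,1,2} = 3
g(7) = mex{1,2} = 0
g(8) = mex{1,2,3} = 0
g(9) = mex{0,2} = 1
g(10) = mex{0,2,3} = 1
g(11) = mex{0,1,3} = 2
g(12) = mex{0,1} = 2
So g(12) = 2.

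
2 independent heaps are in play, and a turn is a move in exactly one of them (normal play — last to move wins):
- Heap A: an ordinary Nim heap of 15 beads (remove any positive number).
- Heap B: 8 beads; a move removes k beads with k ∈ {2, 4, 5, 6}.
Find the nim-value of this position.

Heap A is a plain Nim heap of size 15, so its Grundy value is 15.
Build the Grundy sequence for heap B with g(k) = mex{g(k−s) : s ∈ {2, 4, 5, 6}, s ≤ k}:
k:     0  1  2  3  4  5  6  7  8
g(k):  0  0  1  1  2  2  3  3  0
So g(8) = 0.
The value of a disjunctive sum is the nim-sum of the parts.
Combined value = 15 ⊕ 0 = 15.

15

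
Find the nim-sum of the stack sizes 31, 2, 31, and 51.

49

Compute the nim-sum pairwise:
31 ⊕ 2 = 29
29 ⊕ 31 = 2
2 ⊕ 51 = 49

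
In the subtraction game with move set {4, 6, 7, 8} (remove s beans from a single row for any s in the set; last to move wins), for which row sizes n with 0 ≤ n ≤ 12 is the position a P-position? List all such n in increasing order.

Compute g(0), g(1), … for moves {4, 6, 7, 8}:
k:     0  1  2  3  4  5  6  7  8  9 10 11 12
g(k):  0  0  0  0  1  1  1  1  2  2  2  2  0
The P-positions (g = 0) in 0..12 are 0, 1, 2, 3, 12.

0, 1, 2, 3, 12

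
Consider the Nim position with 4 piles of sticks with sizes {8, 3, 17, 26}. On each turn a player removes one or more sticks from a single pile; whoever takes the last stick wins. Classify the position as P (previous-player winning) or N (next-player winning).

Nim-sum: 8 XOR 3 XOR 17 XOR 26 = 0.
The nim-sum is 0, so this is a P-position: the player to move is in a losing position under optimal play.

P-position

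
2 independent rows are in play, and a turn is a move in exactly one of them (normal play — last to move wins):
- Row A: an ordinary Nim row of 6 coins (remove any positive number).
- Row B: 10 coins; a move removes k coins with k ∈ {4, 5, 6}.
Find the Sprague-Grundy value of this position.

6

Row A is a plain Nim row of size 6, so its Grundy value is 6.
Grundy values for row B (subtraction set {4, 5, 6}):
k:     0  1  2  3  4  5  6  7  8  9 10
g(k):  0  0  0  0  1  1  1  1  2  2  0
So g(10) = 0.
By the Sprague-Grundy theorem, the Grundy value of a sum of independent games is the XOR of the component values.
Combined value = 6 ⊕ 0 = 6.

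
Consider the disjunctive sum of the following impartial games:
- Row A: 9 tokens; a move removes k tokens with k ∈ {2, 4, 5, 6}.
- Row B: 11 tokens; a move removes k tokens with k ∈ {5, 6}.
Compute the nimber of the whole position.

0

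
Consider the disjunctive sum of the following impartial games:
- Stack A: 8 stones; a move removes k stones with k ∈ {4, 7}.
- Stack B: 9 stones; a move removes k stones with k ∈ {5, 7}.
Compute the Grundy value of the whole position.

Build the Grundy sequence for stack A with g(k) = mex{g(k−s) : s ∈ {4, 7}, s ≤ k}:
k:     0  1  2  3  4  5  6  7  8
g(k):  0  0  0  0  1  1  1  1  2
So g(8) = 2.
For stack B, compute g(0), g(1), … with moves {5, 7}:
g(0) = mex{} = 0
g(1) = mex{} = 0
g(2) = mex{} = 0
g(3) = mex{} = 0
g(4) = mex{} = 0
g(5) = mex{0} = 1
g(6) = mex{0} = 1
g(7) = mex{0} = 1
g(8) = mex{0} = 1
g(9) = mex{0} = 1
So g(9) = 1.
The value of a disjunctive sum is the nim-sum of the parts.
Combined value = 2 XOR 1 = 3.

3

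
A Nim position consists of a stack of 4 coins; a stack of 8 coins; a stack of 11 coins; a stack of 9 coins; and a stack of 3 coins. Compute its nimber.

13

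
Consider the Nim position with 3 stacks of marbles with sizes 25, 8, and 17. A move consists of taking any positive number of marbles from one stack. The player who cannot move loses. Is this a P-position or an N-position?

P-position

Nim-sum: 25 ⊕ 8 ⊕ 17 = 0.
The nim-sum is 0, so this is a P-position: the player to move is in a losing position under optimal play.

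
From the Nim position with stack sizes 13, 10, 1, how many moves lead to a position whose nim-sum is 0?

1

Nim-sum: 13 ⊕ 10 ⊕ 1 = 6.
The overall nim-sum is X = 6. A stack of size p has a winning move iff p XOR X < p (reduce it to p XOR X).
  13: 13 XOR 6 = 11 < 13 — winning move (to 11).
  10: 10 XOR 6 = 12 ≥ 10 — no move.
  1: 1 XOR 6 = 7 ≥ 1 — no move.
That gives 1 winning move.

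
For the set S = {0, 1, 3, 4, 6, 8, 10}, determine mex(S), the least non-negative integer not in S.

The values 0, 1 are all present; 2 is the first non-negative integer missing from the set.

2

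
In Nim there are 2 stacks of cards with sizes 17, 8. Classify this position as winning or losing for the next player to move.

Winning position

Nim-sum: 17 XOR 8 = 25.
The nim-sum is 25 ≠ 0, so this is an N-position: the player to move can win.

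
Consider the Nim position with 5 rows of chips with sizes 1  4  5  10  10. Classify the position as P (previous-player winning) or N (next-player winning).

Compute the nim-sum pairwise:
1 XOR 4 = 5
5 XOR 5 = 0
0 XOR 10 = 10
10 XOR 10 = 0
The nim-sum is 0, so this is a P-position: the player to move is in a losing position under optimal play.

P-position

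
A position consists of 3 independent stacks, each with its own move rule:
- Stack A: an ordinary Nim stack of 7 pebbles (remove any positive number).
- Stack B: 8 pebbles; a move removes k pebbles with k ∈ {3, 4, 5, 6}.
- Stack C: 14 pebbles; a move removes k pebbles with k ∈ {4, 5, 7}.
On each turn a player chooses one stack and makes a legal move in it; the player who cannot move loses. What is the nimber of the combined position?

5

Stack A is a plain Nim stack of size 7, so its Grundy value is 7.
Grundy values for stack B (subtraction set {3, 4, 5, 6}):
g(0) = mex{} = 0
g(1) = mex{} = 0
g(2) = mex{} = 0
g(3) = mex{0} = 1
g(4) = mex{0} = 1
g(5) = mex{0} = 1
g(6) = mex{0,1} = 2
g(7) = mex{0,1} = 2
g(8) = mex{0,1} = 2
So g(8) = 2.
For stack C, compute g(0), g(1), … with moves {4, 5, 7}:
g(0) = mex{} = 0
g(1) = mex{} = 0
g(2) = mex{} = 0
g(3) = mex{} = 0
g(4) = mex{0} = 1
g(5) = mex{0} = 1
g(6) = mex{0} = 1
g(7) = mex{0} = 1
g(8) = mex{0,1} = 2
g(9) = mex{0,1} = 2
g(10) = mex{0,1} = 2
g(11) = mex{1} = 0
g(12) = mex{1,2} = 0
g(13) = mex{1,2} = 0
g(14) = mex{1,2} = 0
So g(14) = 0.
By the Sprague-Grundy theorem, the Grundy value of a sum of independent games is the XOR of the component values.
Combined value = 7 XOR 2 XOR 0 = 5.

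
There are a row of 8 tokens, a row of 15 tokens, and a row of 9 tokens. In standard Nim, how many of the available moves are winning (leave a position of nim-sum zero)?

Nim-sum: 8 ^ 15 ^ 9 = 14.
The overall nim-sum is X = 14. A row of size p has a winning move iff p XOR X < p (reduce it to p XOR X).
  8: 8 XOR 14 = 6 < 8 — winning move (to 6).
  15: 15 XOR 14 = 1 < 15 — winning move (to 1).
  9: 9 XOR 14 = 7 < 9 — winning move (to 7).
That gives 3 winning moves.

3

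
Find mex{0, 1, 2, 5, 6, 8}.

The values 0, 1, 2 are all present; 3 is the first non-negative integer missing from the set.

3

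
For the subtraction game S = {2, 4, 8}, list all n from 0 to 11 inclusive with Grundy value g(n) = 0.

Build the Grundy sequence with g(k) = mex{g(k−s) : s ∈ {2, 4, 8}, s ≤ k}:
g(0) = mex{} = 0
g(1) = mex{} = 0
g(2) = mex{0} = 1
g(3) = mex{0} = 1
g(4) = mex{0,1} = 2
g(5) = mex{0,1} = 2
g(6) = mex{1,2} = 0
g(7) = mex{1,2} = 0
g(8) = mex{0,2} = 1
g(9) = mex{0,2} = 1
g(10) = mex{0,1} = 2
g(11) = mex{0,1} = 2
The P-positions (g = 0) in 0..11 are 0, 1, 6, 7.

0, 1, 6, 7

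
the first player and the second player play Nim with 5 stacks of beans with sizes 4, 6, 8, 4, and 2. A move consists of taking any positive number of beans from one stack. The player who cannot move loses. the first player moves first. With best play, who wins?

the first player wins

Compute the nim-sum pairwise:
4 ⊕ 6 = 2
2 ⊕ 8 = 10
10 ⊕ 4 = 14
14 ⊕ 2 = 12
The nim-sum is 12 ≠ 0, so this is an N-position: the player to move can win; the first player has a winning move.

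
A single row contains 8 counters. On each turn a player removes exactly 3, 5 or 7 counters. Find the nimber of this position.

Build the Grundy sequence with g(k) = mex{g(k−s) : s ∈ {3, 5, 7}, s ≤ k}:
g(0) = mex{} = 0
g(1) = mex{} = 0
g(2) = mex{} = 0
g(3) = mex{0} = 1
g(4) = mex{0} = 1
g(5) = mex{0} = 1
g(6) = mex{0,1} = 2
g(7) = mex{0,1} = 2
g(8) = mex{0,1} = 2
So g(8) = 2.

2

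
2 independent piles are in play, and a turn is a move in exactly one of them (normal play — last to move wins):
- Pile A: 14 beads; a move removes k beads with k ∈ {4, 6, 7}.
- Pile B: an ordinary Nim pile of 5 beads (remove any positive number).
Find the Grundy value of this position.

5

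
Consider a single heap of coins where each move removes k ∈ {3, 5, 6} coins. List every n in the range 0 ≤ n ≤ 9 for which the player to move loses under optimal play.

Grundy values for subtraction set {3, 5, 6}:
g(0) = mex{} = 0
g(1) = mex{} = 0
g(2) = mex{} = 0
g(3) = mex{0} = 1
g(4) = mex{0} = 1
g(5) = mex{0} = 1
g(6) = mex{0,1} = 2
g(7) = mex{0,1} = 2
g(8) = mex{0,1} = 2
g(9) = mex{1,2} = 0
The P-positions (g = 0) in 0..9 are 0, 1, 2, 9.

0, 1, 2, 9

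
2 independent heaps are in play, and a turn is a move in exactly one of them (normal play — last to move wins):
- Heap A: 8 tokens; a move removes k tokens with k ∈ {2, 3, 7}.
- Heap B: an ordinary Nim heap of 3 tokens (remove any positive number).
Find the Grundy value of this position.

2

Build the Grundy sequence for heap A with g(k) = mex{g(k−s) : s ∈ {2, 3, 7}, s ≤ k}:
g(0) = mex{} = 0
g(1) = mex{} = 0
g(2) = mex{0} = 1
g(3) = mex{0} = 1
g(4) = mex{0,1} = 2
g(5) = mex{1} = 0
g(6) = mex{1,2} = 0
g(7) = mex{0,2} = 1
g(8) = mex{0} = 1
So g(8) = 1.
Heap B is a plain Nim heap of size 3, so its Grundy value is 3.
The value of a disjunctive sum is the nim-sum of the parts.
Combined value = 1 ⊕ 3 = 2.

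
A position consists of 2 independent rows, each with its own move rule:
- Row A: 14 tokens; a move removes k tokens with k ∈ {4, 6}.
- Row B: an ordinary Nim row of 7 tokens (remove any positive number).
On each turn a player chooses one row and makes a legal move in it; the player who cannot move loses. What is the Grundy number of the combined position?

6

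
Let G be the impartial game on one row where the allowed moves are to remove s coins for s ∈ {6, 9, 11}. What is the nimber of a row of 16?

Grundy values for subtraction set {6, 9, 11}:
k:     0  1  2  3  4  5  6  7  8  9 10 11 12 13 14 15 16
g(k):  0  0  0  0  0  0  1  1  1  1  1  1  2  2  2  2  2
So g(16) = 2.

2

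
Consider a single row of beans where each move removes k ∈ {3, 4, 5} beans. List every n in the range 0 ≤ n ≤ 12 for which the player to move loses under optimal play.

0, 1, 2, 8, 9, 10

Grundy values for subtraction set {3, 4, 5}:
k:     0  1  2  3  4  5  6  7  8  9 10 11 12
g(k):  0  0  0  1  1  1  2  2  0  0  0  1  1
The P-positions (g = 0) in 0..12 are 0, 1, 2, 8, 9, 10.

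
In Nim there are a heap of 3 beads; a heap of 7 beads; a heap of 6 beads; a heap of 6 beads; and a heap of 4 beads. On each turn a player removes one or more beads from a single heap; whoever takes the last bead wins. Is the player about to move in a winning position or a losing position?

Losing position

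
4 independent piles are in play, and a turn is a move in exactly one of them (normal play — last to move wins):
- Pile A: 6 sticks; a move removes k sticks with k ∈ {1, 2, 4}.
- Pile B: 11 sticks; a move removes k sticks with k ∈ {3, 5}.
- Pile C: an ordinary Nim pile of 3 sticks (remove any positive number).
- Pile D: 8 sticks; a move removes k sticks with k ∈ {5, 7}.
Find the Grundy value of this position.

For pile A, compute g(0), g(1), … with moves {1, 2, 4}:
g(0) = mex{} = 0
g(1) = mex{0} = 1
g(2) = mex{0,1} = 2
g(3) = mex{1,2} = 0
g(4) = mex{0,2} = 1
g(5) = mex{0,1} = 2
g(6) = mex{1,2} = 0
So g(6) = 0.
Grundy values for pile B (subtraction set {3, 5}):
g(0) = mex{} = 0
g(1) = mex{} = 0
g(2) = mex{} = 0
g(3) = mex{0} = 1
g(4) = mex{0} = 1
g(5) = mex{0} = 1
g(6) = mex{0,1} = 2
g(7) = mex{0,1} = 2
g(8) = mex{1} = 0
g(9) = mex{1,2} = 0
g(10) = mex{1,2} = 0
g(11) = mex{0,2} = 1
So g(11) = 1.
Pile C is a plain Nim pile of size 3, so its Grundy value is 3.
Build the Grundy sequence for pile D with g(k) = mex{g(k−s) : s ∈ {5, 7}, s ≤ k}:
g(0) = mex{} = 0
g(1) = mex{} = 0
g(2) = mex{} = 0
g(3) = mex{} = 0
g(4) = mex{} = 0
g(5) = mex{0} = 1
g(6) = mex{0} = 1
g(7) = mex{0} = 1
g(8) = mex{0} = 1
So g(8) = 1.
The value of a disjunctive sum is the nim-sum of the parts.
Combined value = 0 XOR 1 XOR 3 XOR 1 = 3.

3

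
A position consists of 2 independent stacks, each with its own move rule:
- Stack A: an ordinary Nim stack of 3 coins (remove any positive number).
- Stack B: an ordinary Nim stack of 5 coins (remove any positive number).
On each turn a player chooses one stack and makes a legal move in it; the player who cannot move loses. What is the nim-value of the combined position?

Stack A is a plain Nim stack of size 3, so its Grundy value is 3.
Stack B is a plain Nim stack of size 5, so its Grundy value is 5.
By the Sprague-Grundy theorem, the Grundy value of a sum of independent games is the XOR of the component values.
Combined value = 3 XOR 5 = 6.

6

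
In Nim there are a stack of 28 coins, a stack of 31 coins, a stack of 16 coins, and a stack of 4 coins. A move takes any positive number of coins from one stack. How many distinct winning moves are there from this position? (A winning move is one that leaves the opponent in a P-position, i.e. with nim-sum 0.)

3

Bitwise XOR of the heap sizes:
  11100  (28)
  11111  (31)
  10000  (16)
  00100  (4)
  -----
  10111  (23)
The overall nim-sum is X = 23. A stack of size p has a winning move iff p XOR X < p (reduce it to p XOR X).
  28: 28 XOR 23 = 11 < 28 — winning move (to 11).
  31: 31 XOR 23 = 8 < 31 — winning move (to 8).
  16: 16 XOR 23 = 7 < 16 — winning move (to 7).
  4: 4 XOR 23 = 19 ≥ 4 — no move.
That gives 3 winning moves.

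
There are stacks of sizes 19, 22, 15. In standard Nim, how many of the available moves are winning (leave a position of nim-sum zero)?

1

Write each in binary and XOR column by column:
  10011  (19)
  10110  (22)
  01111  (15)
  -----
  01010  (10)
The overall nim-sum is X = 10. A stack of size p has a winning move iff p XOR X < p (reduce it to p XOR X).
  19: 19 XOR 10 = 25 ≥ 19 — no move.
  22: 22 XOR 10 = 28 ≥ 22 — no move.
  15: 15 XOR 10 = 5 < 15 — winning move (to 5).
That gives 1 winning move.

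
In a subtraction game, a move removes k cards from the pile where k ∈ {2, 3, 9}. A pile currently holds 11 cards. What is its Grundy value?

0

Grundy values for subtraction set {2, 3, 9}:
k:     0  1  2  3  4  5  6  7  8  9 10 11
g(k):  0  0  1  1  2  0  0  1  1  2  2  0
So g(11) = 0.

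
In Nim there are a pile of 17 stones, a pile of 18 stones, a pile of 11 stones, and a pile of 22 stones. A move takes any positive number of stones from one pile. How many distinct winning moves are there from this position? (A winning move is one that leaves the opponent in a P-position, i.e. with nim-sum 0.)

3

Compute the nim-sum pairwise:
17 XOR 18 = 3
3 XOR 11 = 8
8 XOR 22 = 30
The overall nim-sum is X = 30. A pile of size p has a winning move iff p XOR X < p (reduce it to p XOR X).
  17: 17 XOR 30 = 15 < 17 — winning move (to 15).
  18: 18 XOR 30 = 12 < 18 — winning move (to 12).
  11: 11 XOR 30 = 21 ≥ 11 — no move.
  22: 22 XOR 30 = 8 < 22 — winning move (to 8).
That gives 3 winning moves.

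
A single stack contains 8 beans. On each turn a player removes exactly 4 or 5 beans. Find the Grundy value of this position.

Grundy values for subtraction set {4, 5}:
k:     0  1  2  3  4  5  6  7  8
g(k):  0  0  0  0  1  1  1  1  2
So g(8) = 2.

2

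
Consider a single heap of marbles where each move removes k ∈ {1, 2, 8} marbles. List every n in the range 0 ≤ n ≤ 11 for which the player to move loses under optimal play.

Build the Grundy sequence with g(k) = mex{g(k−s) : s ∈ {1, 2, 8}, s ≤ k}:
k:     0  1  2  3  4  5  6  7  8  9 10 11
g(k):  0  1  2  0  1  2  0  1  2  0  1  2
The P-positions (g = 0) in 0..11 are 0, 3, 6, 9.

0, 3, 6, 9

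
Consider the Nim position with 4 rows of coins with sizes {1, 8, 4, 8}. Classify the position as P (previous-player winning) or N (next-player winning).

N-position

Nim-sum: 1 XOR 8 XOR 4 XOR 8 = 5.
The nim-sum is 5 ≠ 0, so this is an N-position: the player to move can win.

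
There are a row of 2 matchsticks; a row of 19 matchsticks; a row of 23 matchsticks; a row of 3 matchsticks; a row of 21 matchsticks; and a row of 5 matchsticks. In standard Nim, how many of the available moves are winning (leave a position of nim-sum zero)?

3

Compute the nim-sum pairwise:
2 XOR 19 = 17
17 XOR 23 = 6
6 XOR 3 = 5
5 XOR 21 = 16
16 XOR 5 = 21
The overall nim-sum is X = 21. A row of size p has a winning move iff p XOR X < p (reduce it to p XOR X).
  2: 2 XOR 21 = 23 ≥ 2 — no move.
  19: 19 XOR 21 = 6 < 19 — winning move (to 6).
  23: 23 XOR 21 = 2 < 23 — winning move (to 2).
  3: 3 XOR 21 = 22 ≥ 3 — no move.
  21: 21 XOR 21 = 0 < 21 — winning move (to 0).
  5: 5 XOR 21 = 16 ≥ 5 — no move.
That gives 3 winning moves.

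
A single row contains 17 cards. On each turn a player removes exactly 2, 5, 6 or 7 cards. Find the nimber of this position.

Build the Grundy sequence with g(k) = mex{g(k−s) : s ∈ {2, 5, 6, 7}, s ≤ k}:
k:     0  1  2  3  4  5  6  7  8  9 10 11 12 13 14 15 16 17
g(k):  0  0  1  1  0  2  1  3  2  2  3  3  0  0  1  1  0  2
So g(17) = 2.

2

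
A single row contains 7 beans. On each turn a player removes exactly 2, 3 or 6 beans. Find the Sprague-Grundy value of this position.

1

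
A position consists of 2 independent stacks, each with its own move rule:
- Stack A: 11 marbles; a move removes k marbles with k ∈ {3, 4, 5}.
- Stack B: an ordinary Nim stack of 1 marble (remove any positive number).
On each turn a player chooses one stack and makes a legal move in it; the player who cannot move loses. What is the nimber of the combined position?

0

For stack A, compute g(0), g(1), … with moves {3, 4, 5}:
k:     0  1  2  3  4  5  6  7  8  9 10 11
g(k):  0  0  0  1  1  1  2  2  0  0  0  1
So g(11) = 1.
Stack B is a plain Nim stack of size 1, so its Grundy value is 1.
The value of a disjunctive sum is the nim-sum of the parts.
Combined value = 1 XOR 1 = 0.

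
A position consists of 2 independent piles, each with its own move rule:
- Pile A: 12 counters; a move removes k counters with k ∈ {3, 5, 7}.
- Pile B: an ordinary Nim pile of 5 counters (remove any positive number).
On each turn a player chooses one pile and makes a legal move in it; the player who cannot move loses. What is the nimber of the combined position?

5

Grundy values for pile A (subtraction set {3, 5, 7}):
k:     0  1  2  3  4  5  6  7  8  9 10 11 12
g(k):  0  0  0  1  1  1  2  2  2  3  0  0  0
So g(12) = 0.
Pile B is a plain Nim pile of size 5, so its Grundy value is 5.
The value of a disjunctive sum is the nim-sum of the parts.
Combined value = 0 XOR 5 = 5.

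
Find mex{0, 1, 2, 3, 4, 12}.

5

The values 0, 1, 2, 3, 4 are all present; 5 is the first non-negative integer missing from the set.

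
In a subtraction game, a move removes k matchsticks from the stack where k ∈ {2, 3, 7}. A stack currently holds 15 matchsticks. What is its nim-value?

0

Build the Grundy sequence with g(k) = mex{g(k−s) : s ∈ {2, 3, 7}, s ≤ k}:
k:     0  1  2  3  4  5  6  7  8  9 10 11 12 13 14 15
g(k):  0  0  1  1  2  0  0  1  1  2  0  0  1  1  2  0
So g(15) = 0.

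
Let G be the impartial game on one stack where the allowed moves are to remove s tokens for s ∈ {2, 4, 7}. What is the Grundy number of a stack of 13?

2

Compute g(0), g(1), … for moves {2, 4, 7}:
g(0) = mex{} = 0
g(1) = mex{} = 0
g(2) = mex{0} = 1
g(3) = mex{0} = 1
g(4) = mex{0,1} = 2
g(5) = mex{0,1} = 2
g(6) = mex{1,2} = 0
g(7) = mex{0,1,2} = 3
g(8) = mex{0,2} = 1
g(9) = mex{1,2,3} = 0
g(10) = mex{0,1} = 2
g(11) = mex{0,2,3} = 1
g(12) = mex{1,2} = 0
g(13) = mex{0,1} = 2
So g(13) = 2.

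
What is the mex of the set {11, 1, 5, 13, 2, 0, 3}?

The values 0, 1, 2, 3 are all present; 4 is the first non-negative integer missing from the set.

4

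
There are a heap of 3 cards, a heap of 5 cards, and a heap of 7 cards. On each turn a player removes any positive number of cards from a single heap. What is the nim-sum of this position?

Nim-sum: 3 XOR 5 XOR 7 = 1.

1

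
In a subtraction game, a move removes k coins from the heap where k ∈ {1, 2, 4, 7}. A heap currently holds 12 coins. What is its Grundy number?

0

Build the Grundy sequence with g(k) = mex{g(k−s) : s ∈ {1, 2, 4, 7}, s ≤ k}:
k:     0  1  2  3  4  5  6  7  8  9 10 11 12
g(k):  0  1  2  0  1  2  0  1  2  0  1  2  0
So g(12) = 0.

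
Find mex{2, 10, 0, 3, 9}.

1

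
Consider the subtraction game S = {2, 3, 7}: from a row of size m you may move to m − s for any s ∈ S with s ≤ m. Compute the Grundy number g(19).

2

Build the Grundy sequence with g(k) = mex{g(k−s) : s ∈ {2, 3, 7}, s ≤ k}:
k:     0  1  2  3  4  5  6  7  8  9 10 11 12 13 14 15 16 17 18 19
g(k):  0  0  1  1  2  0  0  1  1  2  0  0  1  1  2  0  0  1  1  2
So g(19) = 2.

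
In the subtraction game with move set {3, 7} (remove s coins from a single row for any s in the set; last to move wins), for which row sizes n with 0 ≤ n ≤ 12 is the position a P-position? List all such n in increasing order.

Compute g(0), g(1), … for moves {3, 7}:
g(0) = mex{} = 0
g(1) = mex{} = 0
g(2) = mex{} = 0
g(3) = mex{0} = 1
g(4) = mex{0} = 1
g(5) = mex{0} = 1
g(6) = mex{1} = 0
g(7) = mex{0,1} = 2
g(8) = mex{0,1} = 2
g(9) = mex{0} = 1
g(10) = mex{1,2} = 0
g(11) = mex{1,2} = 0
g(12) = mex{1} = 0
The P-positions (g = 0) in 0..12 are 0, 1, 2, 6, 10, 11, 12.

0, 1, 2, 6, 10, 11, 12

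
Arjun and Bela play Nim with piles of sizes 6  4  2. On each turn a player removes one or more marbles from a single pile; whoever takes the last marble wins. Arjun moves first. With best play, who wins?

Bela wins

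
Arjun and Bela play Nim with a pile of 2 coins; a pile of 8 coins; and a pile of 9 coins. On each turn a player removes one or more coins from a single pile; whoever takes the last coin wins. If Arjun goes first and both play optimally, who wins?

Arjun wins

In binary:
  0010  (2)
  1000  (8)
  1001  (9)
  ----
  0011  (3)
The nim-sum is 3 ≠ 0, so this is an N-position: the player to move can win; Arjun has a winning move.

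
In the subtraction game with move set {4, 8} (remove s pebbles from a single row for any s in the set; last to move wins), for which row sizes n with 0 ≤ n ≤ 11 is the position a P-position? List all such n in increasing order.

0, 1, 2, 3

Compute g(0), g(1), … for moves {4, 8}:
k:     0  1  2  3  4  5  6  7  8  9 10 11
g(k):  0  0  0  0  1  1  1  1  2  2  2  2
The P-positions (g = 0) in 0..11 are 0, 1, 2, 3.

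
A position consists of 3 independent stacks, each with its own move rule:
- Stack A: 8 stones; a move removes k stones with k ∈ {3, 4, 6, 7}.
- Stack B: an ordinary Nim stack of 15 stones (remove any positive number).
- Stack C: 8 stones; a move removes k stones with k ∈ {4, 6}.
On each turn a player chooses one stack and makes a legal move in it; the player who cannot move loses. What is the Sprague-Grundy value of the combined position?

For stack A, compute g(0), g(1), … with moves {3, 4, 6, 7}:
g(0) = mex{} = 0
g(1) = mex{} = 0
g(2) = mex{} = 0
g(3) = mex{0} = 1
g(4) = mex{0} = 1
g(5) = mex{0} = 1
g(6) = mex{0,1} = 2
g(7) = mex{0,1} = 2
g(8) = mex{0,1} = 2
So g(8) = 2.
Stack B is a plain Nim stack of size 15, so its Grundy value is 15.
Grundy values for stack C (subtraction set {4, 6}):
g(0) = mex{} = 0
g(1) = mex{} = 0
g(2) = mex{} = 0
g(3) = mex{} = 0
g(4) = mex{0} = 1
g(5) = mex{0} = 1
g(6) = mex{0} = 1
g(7) = mex{0} = 1
g(8) = mex{0,1} = 2
So g(8) = 2.
By the Sprague-Grundy theorem, the Grundy value of a sum of independent games is the XOR of the component values.
Combined value = 2 XOR 15 XOR 2 = 15.

15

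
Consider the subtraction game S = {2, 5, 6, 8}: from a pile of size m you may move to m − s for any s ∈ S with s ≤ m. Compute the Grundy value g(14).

0

Compute g(0), g(1), … for moves {2, 5, 6, 8}:
k:     0  1  2  3  4  5  6  7  8  9 10 11 12 13 14
g(k):  0  0  1  1  0  2  1  3  2  2  3  0  2  1  0
So g(14) = 0.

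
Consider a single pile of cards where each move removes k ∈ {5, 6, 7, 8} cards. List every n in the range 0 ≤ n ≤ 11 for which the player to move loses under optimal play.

0, 1, 2, 3, 4

Compute g(0), g(1), … for moves {5, 6, 7, 8}:
g(0) = mex{} = 0
g(1) = mex{} = 0
g(2) = mex{} = 0
g(3) = mex{} = 0
g(4) = mex{} = 0
g(5) = mex{0} = 1
g(6) = mex{0} = 1
g(7) = mex{0} = 1
g(8) = mex{0} = 1
g(9) = mex{0} = 1
g(10) = mex{0,1} = 2
g(11) = mex{0,1} = 2
The P-positions (g = 0) in 0..11 are 0, 1, 2, 3, 4.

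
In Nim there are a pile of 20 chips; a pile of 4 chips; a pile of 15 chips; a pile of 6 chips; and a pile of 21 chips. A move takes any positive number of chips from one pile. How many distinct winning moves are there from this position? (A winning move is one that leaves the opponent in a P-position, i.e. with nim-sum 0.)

1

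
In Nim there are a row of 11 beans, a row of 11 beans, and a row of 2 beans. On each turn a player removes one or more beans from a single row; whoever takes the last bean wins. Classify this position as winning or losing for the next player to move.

Compute the nim-sum pairwise:
11 ^ 11 = 0
0 ^ 2 = 2
The nim-sum is 2 ≠ 0, so this is an N-position: the player to move can win.

Winning position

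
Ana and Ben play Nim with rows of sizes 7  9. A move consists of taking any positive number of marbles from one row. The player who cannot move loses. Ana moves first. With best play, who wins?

Write each in binary and XOR column by column:
  0111  (7)
  1001  (9)
  ----
  1110  (14)
The nim-sum is 14 ≠ 0, so this is an N-position: the player to move can win; Ana has a winning move.

Ana wins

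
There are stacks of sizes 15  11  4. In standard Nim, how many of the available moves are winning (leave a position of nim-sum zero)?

0

Nim-sum: 15 ^ 11 ^ 4 = 0.
The nim-sum is already 0, so every move leaves a nonzero nim-sum — there are no winning moves.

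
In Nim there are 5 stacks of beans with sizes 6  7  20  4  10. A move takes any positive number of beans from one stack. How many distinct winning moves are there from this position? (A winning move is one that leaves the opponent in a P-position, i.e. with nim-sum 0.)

1

Compute the nim-sum pairwise:
6 ^ 7 = 1
1 ^ 20 = 21
21 ^ 4 = 17
17 ^ 10 = 27
The overall nim-sum is X = 27. A stack of size p has a winning move iff p XOR X < p (reduce it to p XOR X).
  6: 6 XOR 27 = 29 ≥ 6 — no move.
  7: 7 XOR 27 = 28 ≥ 7 — no move.
  20: 20 XOR 27 = 15 < 20 — winning move (to 15).
  4: 4 XOR 27 = 31 ≥ 4 — no move.
  10: 10 XOR 27 = 17 ≥ 10 — no move.
That gives 1 winning move.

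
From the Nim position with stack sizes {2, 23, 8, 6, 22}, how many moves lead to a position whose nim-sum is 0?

Compute the nim-sum pairwise:
2 XOR 23 = 21
21 XOR 8 = 29
29 XOR 6 = 27
27 XOR 22 = 13
The overall nim-sum is X = 13. A stack of size p has a winning move iff p XOR X < p (reduce it to p XOR X).
  2: 2 XOR 13 = 15 ≥ 2 — no move.
  23: 23 XOR 13 = 26 ≥ 23 — no move.
  8: 8 XOR 13 = 5 < 8 — winning move (to 5).
  6: 6 XOR 13 = 11 ≥ 6 — no move.
  22: 22 XOR 13 = 27 ≥ 22 — no move.
That gives 1 winning move.

1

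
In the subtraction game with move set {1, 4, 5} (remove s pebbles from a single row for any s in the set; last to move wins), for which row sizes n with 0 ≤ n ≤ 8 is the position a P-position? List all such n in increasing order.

Compute g(0), g(1), … for moves {1, 4, 5}:
k:     0  1  2  3  4  5  6  7  8
g(k):  0  1  0  1  2  3  2  3  0
The P-positions (g = 0) in 0..8 are 0, 2, 8.

0, 2, 8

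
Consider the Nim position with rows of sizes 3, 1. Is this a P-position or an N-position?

Nim-sum: 3 ^ 1 = 2.
The nim-sum is 2 ≠ 0, so this is an N-position: the player to move can win.

N-position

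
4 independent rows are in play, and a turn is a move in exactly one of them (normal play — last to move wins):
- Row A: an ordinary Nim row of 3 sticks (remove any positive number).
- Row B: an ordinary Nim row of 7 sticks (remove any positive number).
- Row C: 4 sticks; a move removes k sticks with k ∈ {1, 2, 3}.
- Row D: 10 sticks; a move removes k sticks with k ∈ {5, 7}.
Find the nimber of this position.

6

Row A is a plain Nim row of size 3, so its Grundy value is 3.
Row B is a plain Nim row of size 7, so its Grundy value is 7.
Grundy values for row C (subtraction set {1, 2, 3}):
g(0) = mex{} = 0
g(1) = mex{0} = 1
g(2) = mex{0,1} = 2
g(3) = mex{0,1,2} = 3
g(4) = mex{1,2,3} = 0
So g(4) = 0.
For row D, compute g(0), g(1), … with moves {5, 7}:
g(0) = mex{} = 0
g(1) = mex{} = 0
g(2) = mex{} = 0
g(3) = mex{} = 0
g(4) = mex{} = 0
g(5) = mex{0} = 1
g(6) = mex{0} = 1
g(7) = mex{0} = 1
g(8) = mex{0} = 1
g(9) = mex{0} = 1
g(10) = mex{0,1} = 2
So g(10) = 2.
By the Sprague-Grundy theorem, the Grundy value of a sum of independent games is the XOR of the component values.
Combined value = 3 XOR 7 XOR 0 XOR 2 = 6.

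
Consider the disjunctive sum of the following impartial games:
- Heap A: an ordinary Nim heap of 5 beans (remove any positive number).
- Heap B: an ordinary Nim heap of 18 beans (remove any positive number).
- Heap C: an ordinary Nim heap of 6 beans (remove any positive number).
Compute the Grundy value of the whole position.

17

Heap A is a plain Nim heap of size 5, so its Grundy value is 5.
Heap B is a plain Nim heap of size 18, so its Grundy value is 18.
Heap C is a plain Nim heap of size 6, so its Grundy value is 6.
By the Sprague-Grundy theorem, the Grundy value of a sum of independent games is the XOR of the component values.
Combined value = 5 ⊕ 18 ⊕ 6 = 17.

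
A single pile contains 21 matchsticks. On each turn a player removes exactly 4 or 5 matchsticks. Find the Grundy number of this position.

Build the Grundy sequence with g(k) = mex{g(k−s) : s ∈ {4, 5}, s ≤ k}:
k:     0  1  2  3  4  5  6  7  8  9 10 11 12 13 14 15 16 17 18 19 20 21
g(k):  0  0  0  0  1  1  1  1  2  0  0  0  0  1  1  1  1  2  0  0  0  0
So g(21) = 0.

0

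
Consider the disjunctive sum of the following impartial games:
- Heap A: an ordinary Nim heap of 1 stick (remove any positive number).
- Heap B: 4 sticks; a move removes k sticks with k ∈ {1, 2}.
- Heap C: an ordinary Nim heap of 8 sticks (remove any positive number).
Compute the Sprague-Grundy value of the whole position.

8

Heap A is a plain Nim heap of size 1, so its Grundy value is 1.
For heap B, compute g(0), g(1), … with moves {1, 2}:
k:     0  1  2  3  4
g(k):  0  1  2  0  1
So g(4) = 1.
Heap C is a plain Nim heap of size 8, so its Grundy value is 8.
By the Sprague-Grundy theorem, the Grundy value of a sum of independent games is the XOR of the component values.
Combined value = 1 ⊕ 1 ⊕ 8 = 8.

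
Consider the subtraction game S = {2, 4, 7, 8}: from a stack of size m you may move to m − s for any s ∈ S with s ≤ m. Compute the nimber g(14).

1

Compute g(0), g(1), … for moves {2, 4, 7, 8}:
k:     0  1  2  3  4  5  6  7  8  9 10 11 12 13 14
g(k):  0  0  1  1  2  2  0  3  1  4  2  0  0  1  1
So g(14) = 1.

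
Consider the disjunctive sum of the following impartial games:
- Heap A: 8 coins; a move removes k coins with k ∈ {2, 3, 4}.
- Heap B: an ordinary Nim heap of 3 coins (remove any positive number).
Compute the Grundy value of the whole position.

2

For heap A, compute g(0), g(1), … with moves {2, 3, 4}:
g(0) = mex{} = 0
g(1) = mex{} = 0
g(2) = mex{0} = 1
g(3) = mex{0} = 1
g(4) = mex{0,1} = 2
g(5) = mex{0,1} = 2
g(6) = mex{1,2} = 0
g(7) = mex{1,2} = 0
g(8) = mex{0,2} = 1
So g(8) = 1.
Heap B is a plain Nim heap of size 3, so its Grundy value is 3.
The value of a disjunctive sum is the nim-sum of the parts.
Combined value = 1 XOR 3 = 2.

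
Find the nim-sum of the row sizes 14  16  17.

Write each in binary and XOR column by column:
  01110  (14)
  10000  (16)
  10001  (17)
  -----
  01111  (15)

15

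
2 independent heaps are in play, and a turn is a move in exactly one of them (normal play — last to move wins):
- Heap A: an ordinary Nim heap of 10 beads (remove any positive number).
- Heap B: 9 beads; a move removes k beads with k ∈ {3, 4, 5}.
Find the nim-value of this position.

10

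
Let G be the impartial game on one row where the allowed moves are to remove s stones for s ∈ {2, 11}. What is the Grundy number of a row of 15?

Grundy values for subtraction set {2, 11}:
k:     0  1  2  3  4  5  6  7  8  9 10 11 12 13 14 15
g(k):  0  0  1  1  0  0  1  1  0  0  1  1  2  0  0  1
So g(15) = 1.

1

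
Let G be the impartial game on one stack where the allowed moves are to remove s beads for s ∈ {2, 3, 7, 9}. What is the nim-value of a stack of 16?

0

Grundy values for subtraction set {2, 3, 7, 9}:
k:     0  1  2  3  4  5  6  7  8  9 10 11 12 13 14 15 16
g(k):  0  0  1  1  2  0  0  1  1  2  2  0  3  1  2  2  0
So g(16) = 0.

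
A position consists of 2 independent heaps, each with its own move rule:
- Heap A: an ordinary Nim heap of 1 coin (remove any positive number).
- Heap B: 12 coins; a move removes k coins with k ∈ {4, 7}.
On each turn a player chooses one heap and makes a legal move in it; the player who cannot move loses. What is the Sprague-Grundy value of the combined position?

Heap A is a plain Nim heap of size 1, so its Grundy value is 1.
Build the Grundy sequence for heap B with g(k) = mex{g(k−s) : s ∈ {4, 7}, s ≤ k}:
g(0) = mex{} = 0
g(1) = mex{} = 0
g(2) = mex{} = 0
g(3) = mex{} = 0
g(4) = mex{0} = 1
g(5) = mex{0} = 1
g(6) = mex{0} = 1
g(7) = mex{0} = 1
g(8) = mex{0,1} = 2
g(9) = mex{0,1} = 2
g(10) = mex{0,1} = 2
g(11) = mex{1} = 0
g(12) = mex{1,2} = 0
So g(12) = 0.
By the Sprague-Grundy theorem, the Grundy value of a sum of independent games is the XOR of the component values.
Combined value = 1 XOR 0 = 1.

1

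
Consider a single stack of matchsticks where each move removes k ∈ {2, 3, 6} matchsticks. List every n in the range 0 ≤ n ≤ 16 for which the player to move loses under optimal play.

0, 1, 5, 9, 10, 14

Build the Grundy sequence with g(k) = mex{g(k−s) : s ∈ {2, 3, 6}, s ≤ k}:
k:     0  1  2  3  4  5  6  7  8  9 10 11 12 13 14 15 16
g(k):  0  0  1  1  2  0  3  1  2  0  0  1  1  2  0  3  1
The P-positions (g = 0) in 0..16 are 0, 1, 5, 9, 10, 14.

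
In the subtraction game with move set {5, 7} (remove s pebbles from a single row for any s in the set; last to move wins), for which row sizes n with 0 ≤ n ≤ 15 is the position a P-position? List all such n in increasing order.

Build the Grundy sequence with g(k) = mex{g(k−s) : s ∈ {5, 7}, s ≤ k}:
k:     0  1  2  3  4  5  6  7  8  9 10 11 12 13 14 15
g(k):  0  0  0  0  0  1  1  1  1  1  2  2  0  0  0  0
The P-positions (g = 0) in 0..15 are 0, 1, 2, 3, 4, 12, 13, 14, 15.

0, 1, 2, 3, 4, 12, 13, 14, 15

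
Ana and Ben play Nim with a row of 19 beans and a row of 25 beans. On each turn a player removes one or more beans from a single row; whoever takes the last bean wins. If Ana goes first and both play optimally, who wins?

Ana wins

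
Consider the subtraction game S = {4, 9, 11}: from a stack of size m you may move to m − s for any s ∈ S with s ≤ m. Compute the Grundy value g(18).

Grundy values for subtraction set {4, 9, 11}:
k:     0  1  2  3  4  5  6  7  8  9 10 11 12 13 14 15 16 17 18
g(k):  0  0  0  0  1  1  1  1  0  2  2  2  1  3  3  0  0  2  0
So g(18) = 0.

0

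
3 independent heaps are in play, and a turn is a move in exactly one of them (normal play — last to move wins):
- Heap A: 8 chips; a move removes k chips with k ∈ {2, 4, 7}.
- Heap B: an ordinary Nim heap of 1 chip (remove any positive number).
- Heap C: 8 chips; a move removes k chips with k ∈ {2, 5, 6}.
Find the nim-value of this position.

0

For heap A, compute g(0), g(1), … with moves {2, 4, 7}:
g(0) = mex{} = 0
g(1) = mex{} = 0
g(2) = mex{0} = 1
g(3) = mex{0} = 1
g(4) = mex{0,1} = 2
g(5) = mex{0,1} = 2
g(6) = mex{1,2} = 0
g(7) = mex{0,1,2} = 3
g(8) = mex{0,2} = 1
So g(8) = 1.
Heap B is a plain Nim heap of size 1, so its Grundy value is 1.
Grundy values for heap C (subtraction set {2, 5, 6}):
k:     0  1  2  3  4  5  6  7  8
g(k):  0  0  1  1  0  2  1  3  0
So g(8) = 0.
By the Sprague-Grundy theorem, the Grundy value of a sum of independent games is the XOR of the component values.
Combined value = 1 ⊕ 1 ⊕ 0 = 0.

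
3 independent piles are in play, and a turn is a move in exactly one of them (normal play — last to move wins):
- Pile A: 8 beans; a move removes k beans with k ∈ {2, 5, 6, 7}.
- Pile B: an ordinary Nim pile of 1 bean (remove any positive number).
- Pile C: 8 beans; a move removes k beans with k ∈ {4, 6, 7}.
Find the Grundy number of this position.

Build the Grundy sequence for pile A with g(k) = mex{g(k−s) : s ∈ {2, 5, 6, 7}, s ≤ k}:
g(0) = mex{} = 0
g(1) = mex{} = 0
g(2) = mex{0} = 1
g(3) = mex{0} = 1
g(4) = mex{1} = 0
g(5) = mex{0,1} = 2
g(6) = mex{0} = 1
g(7) = mex{0,1,2} = 3
g(8) = mex{0,1} = 2
So g(8) = 2.
Pile B is a plain Nim pile of size 1, so its Grundy value is 1.
For pile C, compute g(0), g(1), … with moves {4, 6, 7}:
k:     0  1  2  3  4  5  6  7  8
g(k):  0  0  0  0  1  1  1  1  2
So g(8) = 2.
By the Sprague-Grundy theorem, the Grundy value of a sum of independent games is the XOR of the component values.
Combined value = 2 XOR 1 XOR 2 = 1.

1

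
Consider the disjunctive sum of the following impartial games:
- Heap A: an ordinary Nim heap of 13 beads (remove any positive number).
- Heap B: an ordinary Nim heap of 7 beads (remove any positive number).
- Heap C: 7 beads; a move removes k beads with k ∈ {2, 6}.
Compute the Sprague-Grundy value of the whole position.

11

Heap A is a plain Nim heap of size 13, so its Grundy value is 13.
Heap B is a plain Nim heap of size 7, so its Grundy value is 7.
Build the Grundy sequence for heap C with g(k) = mex{g(k−s) : s ∈ {2, 6}, s ≤ k}:
k:     0  1  2  3  4  5  6  7
g(k):  0  0  1  1  0  0  1  1
So g(7) = 1.
By the Sprague-Grundy theorem, the Grundy value of a sum of independent games is the XOR of the component values.
Combined value = 13 ⊕ 7 ⊕ 1 = 11.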